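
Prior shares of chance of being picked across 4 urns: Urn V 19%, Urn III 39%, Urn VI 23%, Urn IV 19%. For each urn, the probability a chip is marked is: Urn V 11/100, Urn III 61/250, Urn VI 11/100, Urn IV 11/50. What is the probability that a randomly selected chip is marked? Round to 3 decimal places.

0.183

Prior × likelihood for each hypothesis:
  Urn V: 0.19 × 0.11 = 0.0209
  Urn III: 0.39 × 0.244 = 0.09516
  Urn VI: 0.23 × 0.11 = 0.0253
  Urn IV: 0.19 × 0.22 = 0.0418
P(marked) = 0.0209 + 0.09516 + 0.0253 + 0.0418 = 0.18316 → 0.183.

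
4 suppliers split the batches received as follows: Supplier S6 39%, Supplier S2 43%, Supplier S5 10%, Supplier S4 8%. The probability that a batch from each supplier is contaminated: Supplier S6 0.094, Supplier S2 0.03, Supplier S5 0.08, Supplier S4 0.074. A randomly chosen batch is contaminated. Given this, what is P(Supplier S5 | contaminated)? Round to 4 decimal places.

0.1260

Unnormalized posteriors (prior × likelihood):
  Supplier S6: 0.39 × 0.094 = 0.03666
  Supplier S2: 0.43 × 0.03 = 0.0129
  Supplier S5: 0.1 × 0.08 = 0.008
  Supplier S4: 0.08 × 0.074 = 0.00592
Normalizing constant = 0.06348.
P(Supplier S5 | evidence) = 0.008 / 0.06348 ≈ 0.1260.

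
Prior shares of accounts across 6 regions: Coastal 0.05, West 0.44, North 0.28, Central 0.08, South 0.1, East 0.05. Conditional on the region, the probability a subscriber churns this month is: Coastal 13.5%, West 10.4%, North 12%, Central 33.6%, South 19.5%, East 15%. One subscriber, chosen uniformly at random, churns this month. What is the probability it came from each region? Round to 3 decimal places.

Coastal 0.048, West 0.327, North 0.240, Central 0.192, South 0.139, East 0.054

By Bayes' rule, posterior ∝ prior × likelihood:
  Coastal: 0.05 × 0.135 = 0.00675
  West: 0.44 × 0.104 = 0.04576
  North: 0.28 × 0.12 = 0.0336
  Central: 0.08 × 0.336 = 0.02688
  South: 0.1 × 0.195 = 0.0195
  East: 0.05 × 0.15 = 0.0075
Normalizing constant = 0.13999.
P(Coastal | churn) = 0.00675/0.13999 ≈ 0.048
P(West | churn) = 0.04576/0.13999 ≈ 0.327
P(North | churn) = 0.0336/0.13999 ≈ 0.240
P(Central | churn) = 0.02688/0.13999 ≈ 0.192
P(South | churn) = 0.0195/0.13999 ≈ 0.139
P(East | churn) = 0.0075/0.13999 ≈ 0.054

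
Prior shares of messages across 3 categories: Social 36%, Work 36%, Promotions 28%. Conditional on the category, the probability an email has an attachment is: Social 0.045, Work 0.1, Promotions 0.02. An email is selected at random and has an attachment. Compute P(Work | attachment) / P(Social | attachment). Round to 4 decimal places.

2.2222

Prior × likelihood for each hypothesis:
  Social: 0.36 × 0.045 = 0.0162
  Work: 0.36 × 0.1 = 0.036
  Promotions: 0.28 × 0.02 = 0.0056
Total = 0.0578.
The ratio is 0.036 / 0.0162 (the normalizer cancels) = 2.2222.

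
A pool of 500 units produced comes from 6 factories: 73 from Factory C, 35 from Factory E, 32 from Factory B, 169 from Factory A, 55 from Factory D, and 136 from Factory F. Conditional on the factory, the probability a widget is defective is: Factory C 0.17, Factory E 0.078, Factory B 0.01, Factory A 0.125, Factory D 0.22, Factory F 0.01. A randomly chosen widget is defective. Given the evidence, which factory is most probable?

Unnormalized posteriors (prior × likelihood):
  Factory C: 0.146 × 0.17 = 0.02482
  Factory E: 0.07 × 0.078 = 0.00546
  Factory B: 0.064 × 0.01 = 0.00064
  Factory A: 0.338 × 0.125 = 0.04225
  Factory D: 0.11 × 0.22 = 0.0242
  Factory F: 0.272 × 0.01 = 0.00272
Total = 0.10009.
Largest term belongs to Factory A, so Factory A is most probable.

Factory A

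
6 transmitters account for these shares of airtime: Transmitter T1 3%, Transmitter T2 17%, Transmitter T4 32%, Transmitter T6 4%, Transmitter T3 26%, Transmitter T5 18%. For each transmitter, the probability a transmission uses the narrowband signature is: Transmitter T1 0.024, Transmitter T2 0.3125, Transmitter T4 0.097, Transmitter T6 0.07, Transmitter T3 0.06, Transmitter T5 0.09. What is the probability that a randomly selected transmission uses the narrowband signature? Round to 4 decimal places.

0.1195

Compute prior × likelihood for every hypothesis:
  Transmitter T1: 0.03 × 0.024 = 0.00072
  Transmitter T2: 0.17 × 0.3125 = 0.053125
  Transmitter T4: 0.32 × 0.097 = 0.03104
  Transmitter T6: 0.04 × 0.07 = 0.0028
  Transmitter T3: 0.26 × 0.06 = 0.0156
  Transmitter T5: 0.18 × 0.09 = 0.0162
P(narrowband) = 0.00072 + 0.053125 + 0.03104 + 0.0028 + 0.0156 + 0.0162 = 0.119485 → 0.1195.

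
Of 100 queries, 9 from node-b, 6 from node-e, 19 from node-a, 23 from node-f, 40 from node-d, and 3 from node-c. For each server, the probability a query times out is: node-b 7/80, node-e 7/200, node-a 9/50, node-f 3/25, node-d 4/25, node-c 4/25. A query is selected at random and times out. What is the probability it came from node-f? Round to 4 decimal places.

Prior × likelihood for each hypothesis:
  node-b: 0.09 × 0.0875 = 0.007875
  node-e: 0.06 × 0.035 = 0.0021
  node-a: 0.19 × 0.18 = 0.0342
  node-f: 0.23 × 0.12 = 0.0276
  node-d: 0.4 × 0.16 = 0.064
  node-c: 0.03 × 0.16 = 0.0048
Normalizing constant = 0.140575.
P(node-f | evidence) = 0.0276 / 0.140575 ≈ 0.1963.

0.1963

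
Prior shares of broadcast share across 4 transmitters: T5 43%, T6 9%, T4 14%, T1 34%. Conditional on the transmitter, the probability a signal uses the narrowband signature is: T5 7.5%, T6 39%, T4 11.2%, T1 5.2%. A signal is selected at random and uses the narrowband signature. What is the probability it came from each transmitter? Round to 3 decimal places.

Unnormalized posteriors (prior × likelihood):
  T5: 0.43 × 0.075 = 0.03225
  T6: 0.09 × 0.39 = 0.0351
  T4: 0.14 × 0.112 = 0.01568
  T1: 0.34 × 0.052 = 0.01768
Normalizing constant = 0.10071.
P(T5 | narrowband) = 0.03225/0.10071 ≈ 0.320
P(T6 | narrowband) = 0.0351/0.10071 ≈ 0.349
P(T4 | narrowband) = 0.01568/0.10071 ≈ 0.156
P(T1 | narrowband) = 0.01768/0.10071 ≈ 0.176
(Check: 0.320+0.349+0.156+0.176 = 1.001.)

T5 0.320, T6 0.349, T4 0.156, T1 0.176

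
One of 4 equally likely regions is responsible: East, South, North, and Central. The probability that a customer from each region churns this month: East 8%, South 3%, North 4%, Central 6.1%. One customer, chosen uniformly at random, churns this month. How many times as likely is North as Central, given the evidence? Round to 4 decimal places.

0.6557

Since the prior is uniform, the posterior is proportional to the likelihood:
  East: 0.08
  South: 0.03
  North: 0.04
  Central: 0.061
Total = 0.211.
The ratio is 0.04 / 0.061 (the normalizer cancels) = 0.6557.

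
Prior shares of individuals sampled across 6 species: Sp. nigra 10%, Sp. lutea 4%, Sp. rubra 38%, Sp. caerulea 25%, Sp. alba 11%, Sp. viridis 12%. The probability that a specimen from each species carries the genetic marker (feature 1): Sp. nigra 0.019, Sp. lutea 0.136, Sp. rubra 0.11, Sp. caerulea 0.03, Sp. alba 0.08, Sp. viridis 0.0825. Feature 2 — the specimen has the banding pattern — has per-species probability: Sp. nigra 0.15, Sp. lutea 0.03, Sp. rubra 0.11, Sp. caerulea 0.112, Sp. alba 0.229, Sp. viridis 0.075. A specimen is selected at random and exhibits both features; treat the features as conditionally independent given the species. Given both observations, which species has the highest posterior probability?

Sp. rubra

Unnormalized posteriors (prior × likelihood):
  Sp. nigra: 0.1 × 0.019 × 0.15 = 0.000285
  Sp. lutea: 0.04 × 0.136 × 0.03 = 0.0001632
  Sp. rubra: 0.38 × 0.11 × 0.11 = 0.004598
  Sp. caerulea: 0.25 × 0.03 × 0.112 = 0.00084
  Sp. alba: 0.11 × 0.08 × 0.229 = 0.0020152
  Sp. viridis: 0.12 × 0.0825 × 0.075 = 0.0007425
Normalizing constant = 0.0086439.
Largest term belongs to Sp. rubra, so Sp. rubra is most probable.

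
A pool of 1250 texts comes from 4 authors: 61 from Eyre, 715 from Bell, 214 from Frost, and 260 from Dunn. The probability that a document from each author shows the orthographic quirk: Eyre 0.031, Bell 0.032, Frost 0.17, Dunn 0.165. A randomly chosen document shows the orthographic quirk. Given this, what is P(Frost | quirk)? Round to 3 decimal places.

Compute prior × likelihood for every hypothesis:
  Eyre: 0.0488 × 0.031 = 0.0015128
  Bell: 0.572 × 0.032 = 0.018304
  Frost: 0.1712 × 0.17 = 0.029104
  Dunn: 0.208 × 0.165 = 0.03432
Normalizing constant = 0.0832408.
P(Frost | evidence) = 0.029104 / 0.0832408 ≈ 0.350.

0.350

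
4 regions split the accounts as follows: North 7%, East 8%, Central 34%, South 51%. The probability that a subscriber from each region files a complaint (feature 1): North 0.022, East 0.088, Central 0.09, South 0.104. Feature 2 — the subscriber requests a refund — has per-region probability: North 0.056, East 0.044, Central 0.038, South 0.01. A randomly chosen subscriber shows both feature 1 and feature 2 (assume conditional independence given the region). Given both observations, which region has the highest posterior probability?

Central

Prior × likelihood for each hypothesis:
  North: 0.07 × 0.022 × 0.056 = 0.00008624
  East: 0.08 × 0.088 × 0.044 = 0.00030976
  Central: 0.34 × 0.09 × 0.038 = 0.0011628
  South: 0.51 × 0.104 × 0.01 = 0.0005304
Sum = 0.0020892.
Largest term belongs to Central, so Central is most probable.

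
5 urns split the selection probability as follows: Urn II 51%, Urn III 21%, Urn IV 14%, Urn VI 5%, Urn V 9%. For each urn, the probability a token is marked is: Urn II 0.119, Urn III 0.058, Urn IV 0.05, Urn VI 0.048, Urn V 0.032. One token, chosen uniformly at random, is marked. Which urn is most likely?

Compute prior × likelihood for every hypothesis:
  Urn II: 0.51 × 0.119 = 0.06069
  Urn III: 0.21 × 0.058 = 0.01218
  Urn IV: 0.14 × 0.05 = 0.007
  Urn VI: 0.05 × 0.048 = 0.0024
  Urn V: 0.09 × 0.032 = 0.00288
Sum = 0.08515.
Largest term belongs to Urn II, so Urn II is most probable.

Urn II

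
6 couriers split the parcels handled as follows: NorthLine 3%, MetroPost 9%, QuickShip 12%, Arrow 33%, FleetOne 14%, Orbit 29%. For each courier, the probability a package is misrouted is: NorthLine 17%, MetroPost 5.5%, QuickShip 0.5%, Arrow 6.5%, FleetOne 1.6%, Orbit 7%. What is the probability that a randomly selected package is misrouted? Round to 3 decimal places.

Unnormalized posteriors (prior × likelihood):
  NorthLine: 0.03 × 0.17 = 0.0051
  MetroPost: 0.09 × 0.055 = 0.00495
  QuickShip: 0.12 × 0.005 = 0.0006
  Arrow: 0.33 × 0.065 = 0.02145
  FleetOne: 0.14 × 0.016 = 0.00224
  Orbit: 0.29 × 0.07 = 0.0203
P(misrouted) = 0.0051 + 0.00495 + 0.0006 + 0.02145 + 0.00224 + 0.0203 = 0.05464 → 0.055.

0.055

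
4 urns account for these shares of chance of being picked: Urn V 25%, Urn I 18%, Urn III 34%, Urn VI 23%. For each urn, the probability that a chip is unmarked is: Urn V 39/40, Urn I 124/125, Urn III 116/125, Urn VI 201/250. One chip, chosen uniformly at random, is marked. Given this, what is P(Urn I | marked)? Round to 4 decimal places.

Taking complements, P(marked | each) = Urn V 0.025, Urn I 0.008, Urn III 0.072, Urn VI 0.196.
By Bayes' rule, posterior ∝ prior × likelihood:
  Urn V: 0.25 × 0.025 = 0.00625
  Urn I: 0.18 × 0.008 = 0.00144
  Urn III: 0.34 × 0.072 = 0.02448
  Urn VI: 0.23 × 0.196 = 0.04508
Sum = 0.07725.
P(Urn I | evidence) = 0.00144 / 0.07725 ≈ 0.0186.

0.0186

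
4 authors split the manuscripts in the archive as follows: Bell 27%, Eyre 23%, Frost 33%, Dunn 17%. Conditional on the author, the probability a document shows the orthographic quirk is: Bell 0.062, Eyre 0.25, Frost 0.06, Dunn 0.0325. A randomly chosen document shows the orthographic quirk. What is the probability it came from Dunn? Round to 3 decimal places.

Compute prior × likelihood for every hypothesis:
  Bell: 0.27 × 0.062 = 0.01674
  Eyre: 0.23 × 0.25 = 0.0575
  Frost: 0.33 × 0.06 = 0.0198
  Dunn: 0.17 × 0.0325 = 0.005525
Total = 0.099565.
P(Dunn | evidence) = 0.005525 / 0.099565 ≈ 0.055.

0.055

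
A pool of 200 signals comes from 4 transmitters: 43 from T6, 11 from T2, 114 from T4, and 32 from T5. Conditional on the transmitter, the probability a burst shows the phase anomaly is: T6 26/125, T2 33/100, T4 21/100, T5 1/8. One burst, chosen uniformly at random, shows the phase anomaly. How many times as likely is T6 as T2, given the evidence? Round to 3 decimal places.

Compute prior × likelihood for every hypothesis:
  T6: 0.215 × 0.208 = 0.04472
  T2: 0.055 × 0.33 = 0.01815
  T4: 0.57 × 0.21 = 0.1197
  T5: 0.16 × 0.125 = 0.02
Total = 0.20257.
The ratio is 0.04472 / 0.01815 (the normalizer cancels) = 2.464.

2.464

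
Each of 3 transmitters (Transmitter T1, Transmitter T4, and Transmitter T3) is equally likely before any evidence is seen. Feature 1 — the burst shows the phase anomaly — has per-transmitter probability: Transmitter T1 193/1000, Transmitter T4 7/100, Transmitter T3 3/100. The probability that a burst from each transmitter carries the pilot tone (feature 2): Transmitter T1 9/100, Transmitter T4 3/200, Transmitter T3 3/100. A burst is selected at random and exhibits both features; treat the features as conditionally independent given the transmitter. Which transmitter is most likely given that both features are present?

Transmitter T1

Since the prior is uniform, the posterior is proportional to the likelihood:
  Transmitter T1: 0.193 × 0.09 = 0.01737
  Transmitter T4: 0.07 × 0.015 = 0.00105
  Transmitter T3: 0.03 × 0.03 = 0.0009
Normalizing constant = 0.01932.
Largest term belongs to Transmitter T1, so Transmitter T1 is most probable.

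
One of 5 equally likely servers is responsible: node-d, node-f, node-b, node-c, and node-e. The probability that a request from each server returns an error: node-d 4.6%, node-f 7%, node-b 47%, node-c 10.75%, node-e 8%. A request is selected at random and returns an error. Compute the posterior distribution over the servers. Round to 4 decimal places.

node-d 0.0595, node-f 0.0905, node-b 0.6076, node-c 0.1390, node-e 0.1034

With a uniform prior (1/5 each), posterior ∝ likelihood:
  node-d: 0.046
  node-f: 0.07
  node-b: 0.47
  node-c: 0.1075
  node-e: 0.08
Total = 0.7735.
P(node-d | error) = 0.046/0.7735 ≈ 0.0595
P(node-f | error) = 0.07/0.7735 ≈ 0.0905
P(node-b | error) = 0.47/0.7735 ≈ 0.6076
P(node-c | error) = 0.1075/0.7735 ≈ 0.1390
P(node-e | error) = 0.08/0.7735 ≈ 0.1034
(Check: 0.0595+0.0905+0.6076+0.1390+0.1034 = 1.0000.)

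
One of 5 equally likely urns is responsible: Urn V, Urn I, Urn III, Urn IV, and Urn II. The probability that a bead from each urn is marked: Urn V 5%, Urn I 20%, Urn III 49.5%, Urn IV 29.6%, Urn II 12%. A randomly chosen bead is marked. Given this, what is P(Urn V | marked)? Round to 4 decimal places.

0.0431

Since the prior is uniform, the posterior is proportional to the likelihood:
  Urn V: 0.05
  Urn I: 0.2
  Urn III: 0.495
  Urn IV: 0.296
  Urn II: 0.12
Sum = 1.161.
P(Urn V | evidence) = 0.05 / 1.161 ≈ 0.0431.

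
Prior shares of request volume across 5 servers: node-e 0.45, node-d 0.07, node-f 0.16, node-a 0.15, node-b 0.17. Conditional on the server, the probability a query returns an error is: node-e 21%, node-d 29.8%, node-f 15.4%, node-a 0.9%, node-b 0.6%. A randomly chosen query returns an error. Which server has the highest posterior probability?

By Bayes' rule, posterior ∝ prior × likelihood:
  node-e: 0.45 × 0.21 = 0.0945
  node-d: 0.07 × 0.298 = 0.02086
  node-f: 0.16 × 0.154 = 0.02464
  node-a: 0.15 × 0.009 = 0.00135
  node-b: 0.17 × 0.006 = 0.00102
Normalizing constant = 0.14237.
Largest term belongs to node-e, so node-e is most probable.

node-e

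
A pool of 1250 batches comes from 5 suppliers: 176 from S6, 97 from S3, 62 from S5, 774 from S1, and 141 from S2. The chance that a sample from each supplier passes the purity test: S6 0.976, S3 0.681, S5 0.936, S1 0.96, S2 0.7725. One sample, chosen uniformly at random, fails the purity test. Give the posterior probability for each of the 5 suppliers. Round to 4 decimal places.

Taking complements, P(off-spec | each) = S6 0.024, S3 0.319, S5 0.064, S1 0.04, S2 0.2275.
Unnormalized posteriors (prior × likelihood):
  S6: 0.1408 × 0.024 = 0.0033792
  S3: 0.0776 × 0.319 = 0.0247544
  S5: 0.0496 × 0.064 = 0.0031744
  S1: 0.6192 × 0.04 = 0.024768
  S2: 0.1128 × 0.2275 = 0.025662
Sum = 0.081738.
P(S6 | off-spec) = 0.0033792/0.081738 ≈ 0.0413
P(S3 | off-spec) = 0.0247544/0.081738 ≈ 0.3029
P(S5 | off-spec) = 0.0031744/0.081738 ≈ 0.0388
P(S1 | off-spec) = 0.024768/0.081738 ≈ 0.3030
P(S2 | off-spec) = 0.025662/0.081738 ≈ 0.3140
(Check: 0.0413+0.3029+0.0388+0.3030+0.3140 = 1.0000.)

S6 0.0413, S3 0.3029, S5 0.0388, S1 0.3030, S2 0.3140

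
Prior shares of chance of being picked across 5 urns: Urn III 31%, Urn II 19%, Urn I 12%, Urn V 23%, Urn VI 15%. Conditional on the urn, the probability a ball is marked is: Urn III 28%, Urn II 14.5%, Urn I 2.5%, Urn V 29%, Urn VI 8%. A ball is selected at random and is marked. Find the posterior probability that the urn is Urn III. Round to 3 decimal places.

Unnormalized posteriors (prior × likelihood):
  Urn III: 0.31 × 0.28 = 0.0868
  Urn II: 0.19 × 0.145 = 0.02755
  Urn I: 0.12 × 0.025 = 0.003
  Urn V: 0.23 × 0.29 = 0.0667
  Urn VI: 0.15 × 0.08 = 0.012
Total = 0.19605.
P(Urn III | evidence) = 0.0868 / 0.19605 ≈ 0.443.

0.443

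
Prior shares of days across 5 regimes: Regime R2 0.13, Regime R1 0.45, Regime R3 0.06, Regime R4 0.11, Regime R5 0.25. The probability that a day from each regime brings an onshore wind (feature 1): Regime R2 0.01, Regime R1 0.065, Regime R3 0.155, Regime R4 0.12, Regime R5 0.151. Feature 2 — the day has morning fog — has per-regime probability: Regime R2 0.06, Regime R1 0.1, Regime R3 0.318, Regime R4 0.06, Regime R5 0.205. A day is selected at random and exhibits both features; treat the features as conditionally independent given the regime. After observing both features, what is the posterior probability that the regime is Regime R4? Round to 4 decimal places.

Unnormalized posteriors (prior × likelihood):
  Regime R2: 0.13 × 0.01 × 0.06 = 0.000078
  Regime R1: 0.45 × 0.065 × 0.1 = 0.002925
  Regime R3: 0.06 × 0.155 × 0.318 = 0.0029574
  Regime R4: 0.11 × 0.12 × 0.06 = 0.000792
  Regime R5: 0.25 × 0.151 × 0.205 = 0.00773875
Total = 0.01449115.
P(Regime R4 | evidence) = 0.000792 / 0.01449115 ≈ 0.0547.

0.0547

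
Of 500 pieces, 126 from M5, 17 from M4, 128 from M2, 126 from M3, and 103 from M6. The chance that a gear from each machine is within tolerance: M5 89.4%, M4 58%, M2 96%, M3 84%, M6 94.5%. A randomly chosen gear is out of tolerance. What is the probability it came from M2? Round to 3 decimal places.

0.100

Taking complements, P(oversize | each) = M5 0.106, M4 0.42, M2 0.04, M3 0.16, M6 0.055.
Prior × likelihood for each hypothesis:
  M5: 0.252 × 0.106 = 0.026712
  M4: 0.034 × 0.42 = 0.01428
  M2: 0.256 × 0.04 = 0.01024
  M3: 0.252 × 0.16 = 0.04032
  M6: 0.206 × 0.055 = 0.01133
Normalizing constant = 0.102882.
P(M2 | evidence) = 0.01024 / 0.102882 ≈ 0.100.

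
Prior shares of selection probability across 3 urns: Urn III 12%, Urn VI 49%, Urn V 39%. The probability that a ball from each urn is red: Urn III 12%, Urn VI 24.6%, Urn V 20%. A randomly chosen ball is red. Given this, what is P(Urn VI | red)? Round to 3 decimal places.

Prior × likelihood for each hypothesis:
  Urn III: 0.12 × 0.12 = 0.0144
  Urn VI: 0.49 × 0.246 = 0.12054
  Urn V: 0.39 × 0.2 = 0.078
Total = 0.21294.
P(Urn VI | evidence) = 0.12054 / 0.21294 ≈ 0.566.

0.566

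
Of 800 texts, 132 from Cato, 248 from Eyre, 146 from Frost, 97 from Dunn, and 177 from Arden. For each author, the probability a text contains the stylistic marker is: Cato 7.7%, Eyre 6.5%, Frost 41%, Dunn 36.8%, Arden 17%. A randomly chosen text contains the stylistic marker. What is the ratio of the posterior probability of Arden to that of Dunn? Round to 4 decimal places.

0.8430

Compute prior × likelihood for every hypothesis:
  Cato: 0.165 × 0.077 = 0.012705
  Eyre: 0.31 × 0.065 = 0.02015
  Frost: 0.1825 × 0.41 = 0.074825
  Dunn: 0.12125 × 0.368 = 0.04462
  Arden: 0.22125 × 0.17 = 0.0376125
Normalizing constant = 0.1899125.
The ratio is 0.0376125 / 0.04462 (the normalizer cancels) = 0.8430.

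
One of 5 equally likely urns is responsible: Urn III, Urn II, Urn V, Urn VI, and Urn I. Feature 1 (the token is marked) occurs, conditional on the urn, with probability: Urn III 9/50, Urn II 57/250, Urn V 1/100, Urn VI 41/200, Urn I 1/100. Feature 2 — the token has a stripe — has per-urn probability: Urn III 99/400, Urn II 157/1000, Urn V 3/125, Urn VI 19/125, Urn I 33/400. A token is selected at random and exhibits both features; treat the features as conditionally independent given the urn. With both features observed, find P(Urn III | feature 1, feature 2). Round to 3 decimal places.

0.396

With a uniform prior (1/5 each), posterior ∝ likelihood:
  Urn III: 0.18 × 0.2475 = 0.04455
  Urn II: 0.228 × 0.157 = 0.035796
  Urn V: 0.01 × 0.024 = 0.00024
  Urn VI: 0.205 × 0.152 = 0.03116
  Urn I: 0.01 × 0.0825 = 0.000825
Total = 0.112571.
P(Urn III | evidence) = 0.04455 / 0.112571 ≈ 0.396.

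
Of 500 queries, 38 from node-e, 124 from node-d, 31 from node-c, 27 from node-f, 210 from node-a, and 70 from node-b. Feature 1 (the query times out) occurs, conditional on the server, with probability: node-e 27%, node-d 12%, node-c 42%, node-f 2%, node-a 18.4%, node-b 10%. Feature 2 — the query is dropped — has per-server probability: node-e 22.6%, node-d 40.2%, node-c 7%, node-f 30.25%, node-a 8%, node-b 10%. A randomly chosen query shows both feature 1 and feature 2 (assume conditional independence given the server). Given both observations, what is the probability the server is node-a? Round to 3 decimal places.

0.235

By Bayes' rule, posterior ∝ prior × likelihood:
  node-e: 0.076 × 0.27 × 0.226 = 0.00463752
  node-d: 0.248 × 0.12 × 0.402 = 0.01196352
  node-c: 0.062 × 0.42 × 0.07 = 0.0018228
  node-f: 0.054 × 0.02 × 0.3025 = 0.0003267
  node-a: 0.42 × 0.184 × 0.08 = 0.0061824
  node-b: 0.14 × 0.1 × 0.1 = 0.0014
Total = 0.02633294.
P(node-a | evidence) = 0.0061824 / 0.02633294 ≈ 0.235.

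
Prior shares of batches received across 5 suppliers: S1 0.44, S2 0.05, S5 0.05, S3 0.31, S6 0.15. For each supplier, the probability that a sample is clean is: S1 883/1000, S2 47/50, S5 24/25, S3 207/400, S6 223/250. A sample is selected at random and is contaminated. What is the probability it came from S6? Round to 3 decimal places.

Taking complements, P(contaminated | each) = S1 0.117, S2 0.06, S5 0.04, S3 0.4825, S6 0.108.
Compute prior × likelihood for every hypothesis:
  S1: 0.44 × 0.117 = 0.05148
  S2: 0.05 × 0.06 = 0.003
  S5: 0.05 × 0.04 = 0.002
  S3: 0.31 × 0.4825 = 0.149575
  S6: 0.15 × 0.108 = 0.0162
Sum = 0.222255.
P(S6 | evidence) = 0.0162 / 0.222255 ≈ 0.073.

0.073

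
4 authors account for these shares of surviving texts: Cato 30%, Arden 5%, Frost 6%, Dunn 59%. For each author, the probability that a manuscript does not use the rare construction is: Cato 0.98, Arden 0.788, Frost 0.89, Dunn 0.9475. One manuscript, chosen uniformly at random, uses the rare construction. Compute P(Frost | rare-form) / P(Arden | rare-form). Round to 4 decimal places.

0.6226

Taking complements, P(rare-form | each) = Cato 0.02, Arden 0.212, Frost 0.11, Dunn 0.0525.
By Bayes' rule, posterior ∝ prior × likelihood:
  Cato: 0.3 × 0.02 = 0.006
  Arden: 0.05 × 0.212 = 0.0106
  Frost: 0.06 × 0.11 = 0.0066
  Dunn: 0.59 × 0.0525 = 0.030975
Sum = 0.054175.
The ratio is 0.0066 / 0.0106 (the normalizer cancels) = 0.6226.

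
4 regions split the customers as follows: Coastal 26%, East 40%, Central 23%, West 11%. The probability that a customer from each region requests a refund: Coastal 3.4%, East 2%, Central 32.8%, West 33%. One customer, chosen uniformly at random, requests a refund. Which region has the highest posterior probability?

Central

Compute prior × likelihood for every hypothesis:
  Coastal: 0.26 × 0.034 = 0.00884
  East: 0.4 × 0.02 = 0.008
  Central: 0.23 × 0.328 = 0.07544
  West: 0.11 × 0.33 = 0.0363
Normalizing constant = 0.12858.
Largest term belongs to Central, so Central is most probable.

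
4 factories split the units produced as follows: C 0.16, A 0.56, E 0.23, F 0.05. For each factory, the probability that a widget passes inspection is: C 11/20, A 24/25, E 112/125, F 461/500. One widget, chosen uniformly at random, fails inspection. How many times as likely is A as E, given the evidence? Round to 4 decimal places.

Taking complements, P(nonconforming | each) = C 0.45, A 0.04, E 0.104, F 0.078.
Unnormalized posteriors (prior × likelihood):
  C: 0.16 × 0.45 = 0.072
  A: 0.56 × 0.04 = 0.0224
  E: 0.23 × 0.104 = 0.02392
  F: 0.05 × 0.078 = 0.0039
Total = 0.12222.
The ratio is 0.0224 / 0.02392 (the normalizer cancels) = 0.9365.

0.9365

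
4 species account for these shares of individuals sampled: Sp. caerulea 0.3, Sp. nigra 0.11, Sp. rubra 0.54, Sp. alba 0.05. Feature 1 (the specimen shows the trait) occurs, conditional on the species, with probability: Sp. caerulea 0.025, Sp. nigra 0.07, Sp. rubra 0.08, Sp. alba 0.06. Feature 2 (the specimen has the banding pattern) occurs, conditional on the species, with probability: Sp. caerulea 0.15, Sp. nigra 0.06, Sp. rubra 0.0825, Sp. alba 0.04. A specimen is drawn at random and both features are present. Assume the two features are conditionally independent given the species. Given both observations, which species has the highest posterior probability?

By Bayes' rule, posterior ∝ prior × likelihood:
  Sp. caerulea: 0.3 × 0.025 × 0.15 = 0.001125
  Sp. nigra: 0.11 × 0.07 × 0.06 = 0.000462
  Sp. rubra: 0.54 × 0.08 × 0.0825 = 0.003564
  Sp. alba: 0.05 × 0.06 × 0.04 = 0.00012
Normalizing constant = 0.005271.
Largest term belongs to Sp. rubra, so Sp. rubra is most probable.

Sp. rubra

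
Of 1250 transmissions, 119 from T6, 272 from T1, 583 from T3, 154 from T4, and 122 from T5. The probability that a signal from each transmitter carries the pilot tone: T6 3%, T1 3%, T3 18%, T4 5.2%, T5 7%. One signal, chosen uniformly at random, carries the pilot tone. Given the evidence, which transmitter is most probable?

T3

Compute prior × likelihood for every hypothesis:
  T6: 0.0952 × 0.03 = 0.002856
  T1: 0.2176 × 0.03 = 0.006528
  T3: 0.4664 × 0.18 = 0.083952
  T4: 0.1232 × 0.052 = 0.0064064
  T5: 0.0976 × 0.07 = 0.006832
Sum = 0.1065744.
Largest term belongs to T3, so T3 is most probable.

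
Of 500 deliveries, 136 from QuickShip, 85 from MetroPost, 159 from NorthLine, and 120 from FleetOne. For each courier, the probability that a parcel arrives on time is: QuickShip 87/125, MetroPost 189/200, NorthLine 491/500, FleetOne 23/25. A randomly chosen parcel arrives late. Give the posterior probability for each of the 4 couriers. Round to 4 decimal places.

Taking complements, P(late | each) = QuickShip 0.304, MetroPost 0.055, NorthLine 0.018, FleetOne 0.08.
By Bayes' rule, posterior ∝ prior × likelihood:
  QuickShip: 0.272 × 0.304 = 0.082688
  MetroPost: 0.17 × 0.055 = 0.00935
  NorthLine: 0.318 × 0.018 = 0.005724
  FleetOne: 0.24 × 0.08 = 0.0192
Total = 0.116962.
P(QuickShip | late) = 0.082688/0.116962 ≈ 0.7070
P(MetroPost | late) = 0.00935/0.116962 ≈ 0.0799
P(NorthLine | late) = 0.005724/0.116962 ≈ 0.0489
P(FleetOne | late) = 0.0192/0.116962 ≈ 0.1642

QuickShip 0.7070, MetroPost 0.0799, NorthLine 0.0489, FleetOne 0.1642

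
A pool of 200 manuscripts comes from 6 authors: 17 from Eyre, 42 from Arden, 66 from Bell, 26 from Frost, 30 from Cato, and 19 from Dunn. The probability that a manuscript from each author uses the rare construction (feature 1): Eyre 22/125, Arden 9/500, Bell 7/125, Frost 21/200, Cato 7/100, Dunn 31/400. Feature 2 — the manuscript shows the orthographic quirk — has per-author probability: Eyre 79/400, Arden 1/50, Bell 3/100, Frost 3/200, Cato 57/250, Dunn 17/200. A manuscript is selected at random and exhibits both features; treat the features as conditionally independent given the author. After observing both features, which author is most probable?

Unnormalized posteriors (prior × likelihood):
  Eyre: 0.085 × 0.176 × 0.1975 = 0.0029546
  Arden: 0.21 × 0.018 × 0.02 = 0.0000756
  Bell: 0.33 × 0.056 × 0.03 = 0.0005544
  Frost: 0.13 × 0.105 × 0.015 = 0.00020475
  Cato: 0.15 × 0.07 × 0.228 = 0.002394
  Dunn: 0.095 × 0.0775 × 0.085 = 0.0006258125
Sum = 0.0068091625.
Largest term belongs to Eyre, so Eyre is most probable.

Eyre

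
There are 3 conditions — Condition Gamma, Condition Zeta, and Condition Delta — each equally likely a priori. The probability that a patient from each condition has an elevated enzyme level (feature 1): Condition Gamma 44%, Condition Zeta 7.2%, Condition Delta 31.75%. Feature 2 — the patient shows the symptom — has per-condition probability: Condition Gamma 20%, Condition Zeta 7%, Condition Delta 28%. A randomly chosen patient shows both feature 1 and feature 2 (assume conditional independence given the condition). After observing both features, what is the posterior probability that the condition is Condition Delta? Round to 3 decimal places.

0.489

With a uniform prior (1/3 each), posterior ∝ likelihood:
  Condition Gamma: 0.44 × 0.2 = 0.088
  Condition Zeta: 0.072 × 0.07 = 0.00504
  Condition Delta: 0.3175 × 0.28 = 0.0889
Normalizing constant = 0.18194.
P(Condition Delta | evidence) = 0.0889 / 0.18194 ≈ 0.489.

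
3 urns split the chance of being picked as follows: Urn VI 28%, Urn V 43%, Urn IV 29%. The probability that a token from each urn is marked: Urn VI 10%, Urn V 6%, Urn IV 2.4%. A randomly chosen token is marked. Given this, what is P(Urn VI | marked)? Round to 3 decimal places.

0.461

Prior × likelihood for each hypothesis:
  Urn VI: 0.28 × 0.1 = 0.028
  Urn V: 0.43 × 0.06 = 0.0258
  Urn IV: 0.29 × 0.024 = 0.00696
Normalizing constant = 0.06076.
P(Urn VI | evidence) = 0.028 / 0.06076 ≈ 0.461.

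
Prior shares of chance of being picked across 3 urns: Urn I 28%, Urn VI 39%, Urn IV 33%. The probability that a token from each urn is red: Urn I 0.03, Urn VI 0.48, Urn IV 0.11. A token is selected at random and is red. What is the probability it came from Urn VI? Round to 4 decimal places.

By Bayes' rule, posterior ∝ prior × likelihood:
  Urn I: 0.28 × 0.03 = 0.0084
  Urn VI: 0.39 × 0.48 = 0.1872
  Urn IV: 0.33 × 0.11 = 0.0363
Sum = 0.2319.
P(Urn VI | evidence) = 0.1872 / 0.2319 ≈ 0.8072.

0.8072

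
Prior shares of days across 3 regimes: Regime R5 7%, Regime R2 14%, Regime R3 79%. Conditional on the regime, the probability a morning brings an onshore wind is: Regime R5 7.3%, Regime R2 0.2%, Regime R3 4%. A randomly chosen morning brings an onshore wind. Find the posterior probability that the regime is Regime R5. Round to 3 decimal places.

By Bayes' rule, posterior ∝ prior × likelihood:
  Regime R5: 0.07 × 0.073 = 0.00511
  Regime R2: 0.14 × 0.002 = 0.00028
  Regime R3: 0.79 × 0.04 = 0.0316
Normalizing constant = 0.03699.
P(Regime R5 | evidence) = 0.00511 / 0.03699 ≈ 0.138.

0.138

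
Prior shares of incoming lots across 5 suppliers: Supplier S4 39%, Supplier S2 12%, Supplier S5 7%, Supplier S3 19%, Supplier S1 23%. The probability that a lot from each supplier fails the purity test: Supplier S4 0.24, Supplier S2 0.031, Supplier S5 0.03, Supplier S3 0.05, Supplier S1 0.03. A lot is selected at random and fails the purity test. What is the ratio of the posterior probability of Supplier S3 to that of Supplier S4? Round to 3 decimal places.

Compute prior × likelihood for every hypothesis:
  Supplier S4: 0.39 × 0.24 = 0.0936
  Supplier S2: 0.12 × 0.031 = 0.00372
  Supplier S5: 0.07 × 0.03 = 0.0021
  Supplier S3: 0.19 × 0.05 = 0.0095
  Supplier S1: 0.23 × 0.03 = 0.0069
Sum = 0.11582.
The ratio is 0.0095 / 0.0936 (the normalizer cancels) = 0.101.

0.101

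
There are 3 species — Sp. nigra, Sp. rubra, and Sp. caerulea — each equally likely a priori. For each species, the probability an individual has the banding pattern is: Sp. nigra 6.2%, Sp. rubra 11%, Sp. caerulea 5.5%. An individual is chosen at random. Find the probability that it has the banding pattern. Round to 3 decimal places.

0.076

With a uniform prior (1/3 each), posterior ∝ likelihood:
  Sp. nigra: 0.062
  Sp. rubra: 0.11
  Sp. caerulea: 0.055
P(banded) = (1/3) × (0.062 + 0.11 + 0.055) = 0.227/3 ≈ 0.076.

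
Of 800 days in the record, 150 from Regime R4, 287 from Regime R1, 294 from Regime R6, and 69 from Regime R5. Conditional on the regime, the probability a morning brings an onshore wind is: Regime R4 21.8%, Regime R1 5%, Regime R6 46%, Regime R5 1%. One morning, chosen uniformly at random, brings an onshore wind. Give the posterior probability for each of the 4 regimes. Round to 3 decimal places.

Regime R4 0.179, Regime R1 0.078, Regime R6 0.739, Regime R5 0.004

Compute prior × likelihood for every hypothesis:
  Regime R4: 0.1875 × 0.218 = 0.040875
  Regime R1: 0.35875 × 0.05 = 0.0179375
  Regime R6: 0.3675 × 0.46 = 0.16905
  Regime R5: 0.08625 × 0.01 = 0.0008625
Normalizing constant = 0.228725.
P(Regime R4 | onshore) = 0.040875/0.228725 ≈ 0.179
P(Regime R1 | onshore) = 0.0179375/0.228725 ≈ 0.078
P(Regime R6 | onshore) = 0.16905/0.228725 ≈ 0.739
P(Regime R5 | onshore) = 0.0008625/0.228725 ≈ 0.004
(Check: 0.179+0.078+0.739+0.004 = 1.000.)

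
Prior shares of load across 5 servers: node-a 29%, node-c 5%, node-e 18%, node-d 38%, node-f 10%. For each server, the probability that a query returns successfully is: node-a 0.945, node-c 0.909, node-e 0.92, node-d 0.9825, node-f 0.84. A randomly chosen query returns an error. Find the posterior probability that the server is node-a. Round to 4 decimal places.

Taking complements, P(error | each) = node-a 0.055, node-c 0.091, node-e 0.08, node-d 0.0175, node-f 0.16.
Prior × likelihood for each hypothesis:
  node-a: 0.29 × 0.055 = 0.01595
  node-c: 0.05 × 0.091 = 0.00455
  node-e: 0.18 × 0.08 = 0.0144
  node-d: 0.38 × 0.0175 = 0.00665
  node-f: 0.1 × 0.16 = 0.016
Normalizing constant = 0.05755.
P(node-a | evidence) = 0.01595 / 0.05755 ≈ 0.2772.

0.2772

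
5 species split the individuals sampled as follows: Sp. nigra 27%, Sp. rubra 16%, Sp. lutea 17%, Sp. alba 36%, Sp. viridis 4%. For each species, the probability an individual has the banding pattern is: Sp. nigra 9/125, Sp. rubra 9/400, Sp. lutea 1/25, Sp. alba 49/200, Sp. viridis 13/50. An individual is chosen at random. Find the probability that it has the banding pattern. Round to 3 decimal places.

0.128

By Bayes' rule, posterior ∝ prior × likelihood:
  Sp. nigra: 0.27 × 0.072 = 0.01944
  Sp. rubra: 0.16 × 0.0225 = 0.0036
  Sp. lutea: 0.17 × 0.04 = 0.0068
  Sp. alba: 0.36 × 0.245 = 0.0882
  Sp. viridis: 0.04 × 0.26 = 0.0104
P(banded) = 0.01944 + 0.0036 + 0.0068 + 0.0882 + 0.0104 = 0.12844 → 0.128.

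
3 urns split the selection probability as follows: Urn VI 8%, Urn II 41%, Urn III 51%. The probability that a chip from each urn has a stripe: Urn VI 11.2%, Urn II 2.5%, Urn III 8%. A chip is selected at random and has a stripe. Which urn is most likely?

Prior × likelihood for each hypothesis:
  Urn VI: 0.08 × 0.112 = 0.00896
  Urn II: 0.41 × 0.025 = 0.01025
  Urn III: 0.51 × 0.08 = 0.0408
Total = 0.06001.
Largest term belongs to Urn III, so Urn III is most probable.

Urn III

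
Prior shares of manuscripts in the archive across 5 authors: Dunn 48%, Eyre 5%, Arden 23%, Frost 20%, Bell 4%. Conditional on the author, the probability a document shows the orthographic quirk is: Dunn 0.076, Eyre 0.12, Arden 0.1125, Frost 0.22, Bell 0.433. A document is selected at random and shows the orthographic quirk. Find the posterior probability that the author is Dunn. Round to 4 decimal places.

Compute prior × likelihood for every hypothesis:
  Dunn: 0.48 × 0.076 = 0.03648
  Eyre: 0.05 × 0.12 = 0.006
  Arden: 0.23 × 0.1125 = 0.025875
  Frost: 0.2 × 0.22 = 0.044
  Bell: 0.04 × 0.433 = 0.01732
Total = 0.129675.
P(Dunn | evidence) = 0.03648 / 0.129675 ≈ 0.2813.

0.2813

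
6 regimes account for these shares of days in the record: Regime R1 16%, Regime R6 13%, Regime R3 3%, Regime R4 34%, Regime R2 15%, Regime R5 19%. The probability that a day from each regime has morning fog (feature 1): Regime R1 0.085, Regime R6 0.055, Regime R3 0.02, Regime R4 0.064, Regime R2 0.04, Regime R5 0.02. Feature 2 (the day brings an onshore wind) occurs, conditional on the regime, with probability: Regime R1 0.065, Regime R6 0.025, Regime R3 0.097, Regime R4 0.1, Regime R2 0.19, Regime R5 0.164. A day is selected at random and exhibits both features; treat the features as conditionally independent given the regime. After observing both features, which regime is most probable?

Regime R4

Compute prior × likelihood for every hypothesis:
  Regime R1: 0.16 × 0.085 × 0.065 = 0.000884
  Regime R6: 0.13 × 0.055 × 0.025 = 0.00017875
  Regime R3: 0.03 × 0.02 × 0.097 = 0.0000582
  Regime R4: 0.34 × 0.064 × 0.1 = 0.002176
  Regime R2: 0.15 × 0.04 × 0.19 = 0.00114
  Regime R5: 0.19 × 0.02 × 0.164 = 0.0006232
Total = 0.00506015.
Largest term belongs to Regime R4, so Regime R4 is most probable.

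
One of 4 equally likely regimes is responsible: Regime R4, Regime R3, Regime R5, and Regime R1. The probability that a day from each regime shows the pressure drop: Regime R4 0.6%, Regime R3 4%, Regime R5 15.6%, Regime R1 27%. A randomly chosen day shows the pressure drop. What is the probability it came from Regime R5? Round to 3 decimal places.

With a uniform prior (1/4 each), posterior ∝ likelihood:
  Regime R4: 0.006
  Regime R3: 0.04
  Regime R5: 0.156
  Regime R1: 0.27
Normalizing constant = 0.472.
P(Regime R5 | evidence) = 0.156 / 0.472 ≈ 0.331.

0.331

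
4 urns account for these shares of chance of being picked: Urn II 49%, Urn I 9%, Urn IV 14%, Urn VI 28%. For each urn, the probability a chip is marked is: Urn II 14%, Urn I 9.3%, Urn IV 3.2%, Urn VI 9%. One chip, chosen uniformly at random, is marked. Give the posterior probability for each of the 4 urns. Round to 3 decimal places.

Compute prior × likelihood for every hypothesis:
  Urn II: 0.49 × 0.14 = 0.0686
  Urn I: 0.09 × 0.093 = 0.00837
  Urn IV: 0.14 × 0.032 = 0.00448
  Urn VI: 0.28 × 0.09 = 0.0252
Normalizing constant = 0.10665.
P(Urn II | marked) = 0.0686/0.10665 ≈ 0.643
P(Urn I | marked) = 0.00837/0.10665 ≈ 0.078
P(Urn IV | marked) = 0.00448/0.10665 ≈ 0.042
P(Urn VI | marked) = 0.0252/0.10665 ≈ 0.236

Urn II 0.643, Urn I 0.078, Urn IV 0.042, Urn VI 0.236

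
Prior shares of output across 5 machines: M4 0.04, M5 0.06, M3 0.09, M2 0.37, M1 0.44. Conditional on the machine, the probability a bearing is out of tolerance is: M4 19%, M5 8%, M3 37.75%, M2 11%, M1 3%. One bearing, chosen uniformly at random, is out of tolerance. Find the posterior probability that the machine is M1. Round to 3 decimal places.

By Bayes' rule, posterior ∝ prior × likelihood:
  M4: 0.04 × 0.19 = 0.0076
  M5: 0.06 × 0.08 = 0.0048
  M3: 0.09 × 0.3775 = 0.033975
  M2: 0.37 × 0.11 = 0.0407
  M1: 0.44 × 0.03 = 0.0132
Sum = 0.100275.
P(M1 | evidence) = 0.0132 / 0.100275 ≈ 0.132.

0.132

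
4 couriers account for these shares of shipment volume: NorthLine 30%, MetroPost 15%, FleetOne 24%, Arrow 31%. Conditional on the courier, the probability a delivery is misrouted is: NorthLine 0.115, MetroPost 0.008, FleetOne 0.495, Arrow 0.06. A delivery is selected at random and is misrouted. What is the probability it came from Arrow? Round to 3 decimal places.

Prior × likelihood for each hypothesis:
  NorthLine: 0.3 × 0.115 = 0.0345
  MetroPost: 0.15 × 0.008 = 0.0012
  FleetOne: 0.24 × 0.495 = 0.1188
  Arrow: 0.31 × 0.06 = 0.0186
Total = 0.1731.
P(Arrow | evidence) = 0.0186 / 0.1731 ≈ 0.107.

0.107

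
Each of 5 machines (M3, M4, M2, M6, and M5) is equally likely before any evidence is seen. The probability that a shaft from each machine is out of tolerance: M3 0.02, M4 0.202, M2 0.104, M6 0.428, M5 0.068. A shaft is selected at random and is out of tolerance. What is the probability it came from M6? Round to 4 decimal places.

With a uniform prior (1/5 each), posterior ∝ likelihood:
  M3: 0.02
  M4: 0.202
  M2: 0.104
  M6: 0.428
  M5: 0.068
Total = 0.822.
P(M6 | evidence) = 0.428 / 0.822 ≈ 0.5207.

0.5207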